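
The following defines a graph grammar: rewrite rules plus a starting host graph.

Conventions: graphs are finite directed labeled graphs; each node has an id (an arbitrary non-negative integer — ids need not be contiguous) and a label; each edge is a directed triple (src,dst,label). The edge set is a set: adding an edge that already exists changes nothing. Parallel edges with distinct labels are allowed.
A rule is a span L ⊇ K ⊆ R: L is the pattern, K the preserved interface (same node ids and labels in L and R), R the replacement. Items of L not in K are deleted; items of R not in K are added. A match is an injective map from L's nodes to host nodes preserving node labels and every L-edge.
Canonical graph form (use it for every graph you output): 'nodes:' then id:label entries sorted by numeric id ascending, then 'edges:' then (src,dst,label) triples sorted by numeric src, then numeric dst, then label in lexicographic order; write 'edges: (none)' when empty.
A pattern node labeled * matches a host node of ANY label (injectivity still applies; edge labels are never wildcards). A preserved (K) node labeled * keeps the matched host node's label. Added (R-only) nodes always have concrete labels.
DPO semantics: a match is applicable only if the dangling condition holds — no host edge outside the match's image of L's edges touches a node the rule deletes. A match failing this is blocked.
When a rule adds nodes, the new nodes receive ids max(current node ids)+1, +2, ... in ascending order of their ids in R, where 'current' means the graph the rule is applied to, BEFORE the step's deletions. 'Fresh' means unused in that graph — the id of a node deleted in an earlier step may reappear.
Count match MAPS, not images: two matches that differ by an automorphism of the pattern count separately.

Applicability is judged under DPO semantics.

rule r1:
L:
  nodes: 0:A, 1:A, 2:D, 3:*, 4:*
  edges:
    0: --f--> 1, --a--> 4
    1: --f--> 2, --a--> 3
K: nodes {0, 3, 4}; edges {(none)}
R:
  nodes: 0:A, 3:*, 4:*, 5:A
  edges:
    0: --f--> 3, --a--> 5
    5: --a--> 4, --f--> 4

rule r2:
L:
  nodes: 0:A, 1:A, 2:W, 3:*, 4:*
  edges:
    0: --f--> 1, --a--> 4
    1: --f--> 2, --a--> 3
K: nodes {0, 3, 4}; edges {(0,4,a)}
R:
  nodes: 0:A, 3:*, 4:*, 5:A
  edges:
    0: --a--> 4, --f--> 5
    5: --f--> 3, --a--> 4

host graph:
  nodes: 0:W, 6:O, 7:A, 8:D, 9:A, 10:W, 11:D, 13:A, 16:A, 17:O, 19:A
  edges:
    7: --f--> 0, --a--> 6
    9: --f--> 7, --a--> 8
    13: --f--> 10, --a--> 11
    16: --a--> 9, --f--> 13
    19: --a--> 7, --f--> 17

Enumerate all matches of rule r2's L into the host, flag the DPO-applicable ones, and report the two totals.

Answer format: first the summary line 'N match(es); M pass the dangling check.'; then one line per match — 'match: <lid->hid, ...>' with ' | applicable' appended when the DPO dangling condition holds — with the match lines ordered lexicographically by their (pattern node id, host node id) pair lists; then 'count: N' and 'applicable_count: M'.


2 match(es); 1 pass the dangling check.
match: 0->9, 1->7, 2->0, 3->6, 4->8
match: 0->16, 1->13, 2->10, 3->11, 4->9 | applicable
count: 2
applicable_count: 1


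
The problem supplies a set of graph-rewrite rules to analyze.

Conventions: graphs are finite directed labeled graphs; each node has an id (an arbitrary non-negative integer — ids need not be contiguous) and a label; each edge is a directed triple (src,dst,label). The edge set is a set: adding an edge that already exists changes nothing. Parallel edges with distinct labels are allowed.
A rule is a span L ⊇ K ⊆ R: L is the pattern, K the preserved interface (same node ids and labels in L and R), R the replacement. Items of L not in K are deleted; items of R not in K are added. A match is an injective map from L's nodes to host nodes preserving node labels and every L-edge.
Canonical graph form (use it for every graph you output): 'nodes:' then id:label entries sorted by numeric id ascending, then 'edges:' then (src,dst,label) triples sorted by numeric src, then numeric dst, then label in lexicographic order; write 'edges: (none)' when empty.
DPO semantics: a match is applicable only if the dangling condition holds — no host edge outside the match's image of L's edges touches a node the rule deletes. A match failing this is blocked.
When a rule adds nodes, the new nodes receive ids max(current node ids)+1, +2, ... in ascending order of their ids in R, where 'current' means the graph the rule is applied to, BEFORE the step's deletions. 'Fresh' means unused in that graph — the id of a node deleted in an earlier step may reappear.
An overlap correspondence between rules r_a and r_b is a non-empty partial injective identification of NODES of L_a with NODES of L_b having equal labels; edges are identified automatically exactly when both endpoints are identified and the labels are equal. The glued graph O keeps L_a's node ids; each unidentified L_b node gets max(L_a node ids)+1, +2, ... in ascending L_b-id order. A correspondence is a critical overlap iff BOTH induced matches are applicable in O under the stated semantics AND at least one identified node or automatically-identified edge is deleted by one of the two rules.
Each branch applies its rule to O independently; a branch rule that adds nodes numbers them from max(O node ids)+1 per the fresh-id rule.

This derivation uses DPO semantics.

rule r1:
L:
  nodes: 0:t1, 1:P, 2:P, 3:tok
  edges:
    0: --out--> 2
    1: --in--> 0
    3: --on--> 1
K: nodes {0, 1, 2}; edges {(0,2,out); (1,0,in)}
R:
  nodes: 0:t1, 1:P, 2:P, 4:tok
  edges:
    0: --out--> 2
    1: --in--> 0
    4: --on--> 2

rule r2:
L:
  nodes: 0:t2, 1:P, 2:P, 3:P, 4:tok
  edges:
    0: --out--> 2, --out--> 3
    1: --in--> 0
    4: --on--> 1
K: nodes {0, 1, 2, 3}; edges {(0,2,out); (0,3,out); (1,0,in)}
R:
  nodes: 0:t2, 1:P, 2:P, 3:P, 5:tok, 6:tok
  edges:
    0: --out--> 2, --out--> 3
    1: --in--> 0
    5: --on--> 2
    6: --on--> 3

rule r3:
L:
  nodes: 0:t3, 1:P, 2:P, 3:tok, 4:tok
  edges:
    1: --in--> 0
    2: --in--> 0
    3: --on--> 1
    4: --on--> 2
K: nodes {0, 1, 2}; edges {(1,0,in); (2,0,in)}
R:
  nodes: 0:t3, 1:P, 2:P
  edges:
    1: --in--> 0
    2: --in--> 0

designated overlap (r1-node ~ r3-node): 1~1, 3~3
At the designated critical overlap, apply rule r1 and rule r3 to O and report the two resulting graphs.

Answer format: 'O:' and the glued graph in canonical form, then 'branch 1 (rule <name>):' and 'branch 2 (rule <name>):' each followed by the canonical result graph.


O:
nodes: 0:t1, 1:P, 2:P, 3:tok, 4:t3, 5:P, 6:tok
edges: (0,2,out); (1,0,in); (1,4,in); (3,1,on); (5,4,in); (6,5,on)
branch 1 (rule r1):
nodes: 0:t1, 1:P, 2:P, 4:t3, 5:P, 6:tok, 7:tok
edges: (0,2,out); (1,0,in); (1,4,in); (5,4,in); (6,5,on); (7,2,on)
branch 2 (rule r3):
nodes: 0:t1, 1:P, 2:P, 4:t3, 5:P
edges: (0,2,out); (1,0,in); (1,4,in); (5,4,in)


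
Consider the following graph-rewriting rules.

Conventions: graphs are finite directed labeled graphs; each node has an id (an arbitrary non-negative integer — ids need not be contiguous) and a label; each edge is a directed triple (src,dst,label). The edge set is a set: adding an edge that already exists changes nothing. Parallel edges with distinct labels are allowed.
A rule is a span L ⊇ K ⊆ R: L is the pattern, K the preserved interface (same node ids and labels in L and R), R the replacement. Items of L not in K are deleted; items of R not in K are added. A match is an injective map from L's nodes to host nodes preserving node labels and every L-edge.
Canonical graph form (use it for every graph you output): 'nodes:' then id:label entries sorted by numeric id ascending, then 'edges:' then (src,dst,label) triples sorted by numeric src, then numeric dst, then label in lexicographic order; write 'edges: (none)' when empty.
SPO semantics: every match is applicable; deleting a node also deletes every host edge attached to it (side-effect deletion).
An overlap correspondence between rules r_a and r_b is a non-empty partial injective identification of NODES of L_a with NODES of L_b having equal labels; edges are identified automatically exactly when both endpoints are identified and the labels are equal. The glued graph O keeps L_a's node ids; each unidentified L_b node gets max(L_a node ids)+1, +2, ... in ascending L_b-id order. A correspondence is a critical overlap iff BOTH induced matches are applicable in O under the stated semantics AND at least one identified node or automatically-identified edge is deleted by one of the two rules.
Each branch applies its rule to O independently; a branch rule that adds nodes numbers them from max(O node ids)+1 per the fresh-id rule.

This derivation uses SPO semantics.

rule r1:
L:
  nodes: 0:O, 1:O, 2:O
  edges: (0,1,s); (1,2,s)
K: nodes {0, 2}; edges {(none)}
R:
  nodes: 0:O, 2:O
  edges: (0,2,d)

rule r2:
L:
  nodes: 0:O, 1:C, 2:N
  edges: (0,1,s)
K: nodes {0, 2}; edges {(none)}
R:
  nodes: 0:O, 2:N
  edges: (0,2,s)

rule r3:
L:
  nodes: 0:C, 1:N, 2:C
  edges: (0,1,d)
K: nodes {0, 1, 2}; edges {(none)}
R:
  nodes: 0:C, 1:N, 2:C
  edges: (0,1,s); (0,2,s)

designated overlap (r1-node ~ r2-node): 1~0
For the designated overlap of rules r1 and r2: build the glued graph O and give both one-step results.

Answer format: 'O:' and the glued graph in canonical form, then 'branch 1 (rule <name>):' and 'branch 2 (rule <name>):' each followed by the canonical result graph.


O:
nodes: 0:O, 1:O, 2:O, 3:C, 4:N
edges: (0,1,s); (1,2,s); (1,3,s)
branch 1 (rule r1):
nodes: 0:O, 2:O, 3:C, 4:N
edges: (0,2,d)
branch 2 (rule r2):
nodes: 0:O, 1:O, 2:O, 4:N
edges: (0,1,s); (1,2,s); (1,4,s)


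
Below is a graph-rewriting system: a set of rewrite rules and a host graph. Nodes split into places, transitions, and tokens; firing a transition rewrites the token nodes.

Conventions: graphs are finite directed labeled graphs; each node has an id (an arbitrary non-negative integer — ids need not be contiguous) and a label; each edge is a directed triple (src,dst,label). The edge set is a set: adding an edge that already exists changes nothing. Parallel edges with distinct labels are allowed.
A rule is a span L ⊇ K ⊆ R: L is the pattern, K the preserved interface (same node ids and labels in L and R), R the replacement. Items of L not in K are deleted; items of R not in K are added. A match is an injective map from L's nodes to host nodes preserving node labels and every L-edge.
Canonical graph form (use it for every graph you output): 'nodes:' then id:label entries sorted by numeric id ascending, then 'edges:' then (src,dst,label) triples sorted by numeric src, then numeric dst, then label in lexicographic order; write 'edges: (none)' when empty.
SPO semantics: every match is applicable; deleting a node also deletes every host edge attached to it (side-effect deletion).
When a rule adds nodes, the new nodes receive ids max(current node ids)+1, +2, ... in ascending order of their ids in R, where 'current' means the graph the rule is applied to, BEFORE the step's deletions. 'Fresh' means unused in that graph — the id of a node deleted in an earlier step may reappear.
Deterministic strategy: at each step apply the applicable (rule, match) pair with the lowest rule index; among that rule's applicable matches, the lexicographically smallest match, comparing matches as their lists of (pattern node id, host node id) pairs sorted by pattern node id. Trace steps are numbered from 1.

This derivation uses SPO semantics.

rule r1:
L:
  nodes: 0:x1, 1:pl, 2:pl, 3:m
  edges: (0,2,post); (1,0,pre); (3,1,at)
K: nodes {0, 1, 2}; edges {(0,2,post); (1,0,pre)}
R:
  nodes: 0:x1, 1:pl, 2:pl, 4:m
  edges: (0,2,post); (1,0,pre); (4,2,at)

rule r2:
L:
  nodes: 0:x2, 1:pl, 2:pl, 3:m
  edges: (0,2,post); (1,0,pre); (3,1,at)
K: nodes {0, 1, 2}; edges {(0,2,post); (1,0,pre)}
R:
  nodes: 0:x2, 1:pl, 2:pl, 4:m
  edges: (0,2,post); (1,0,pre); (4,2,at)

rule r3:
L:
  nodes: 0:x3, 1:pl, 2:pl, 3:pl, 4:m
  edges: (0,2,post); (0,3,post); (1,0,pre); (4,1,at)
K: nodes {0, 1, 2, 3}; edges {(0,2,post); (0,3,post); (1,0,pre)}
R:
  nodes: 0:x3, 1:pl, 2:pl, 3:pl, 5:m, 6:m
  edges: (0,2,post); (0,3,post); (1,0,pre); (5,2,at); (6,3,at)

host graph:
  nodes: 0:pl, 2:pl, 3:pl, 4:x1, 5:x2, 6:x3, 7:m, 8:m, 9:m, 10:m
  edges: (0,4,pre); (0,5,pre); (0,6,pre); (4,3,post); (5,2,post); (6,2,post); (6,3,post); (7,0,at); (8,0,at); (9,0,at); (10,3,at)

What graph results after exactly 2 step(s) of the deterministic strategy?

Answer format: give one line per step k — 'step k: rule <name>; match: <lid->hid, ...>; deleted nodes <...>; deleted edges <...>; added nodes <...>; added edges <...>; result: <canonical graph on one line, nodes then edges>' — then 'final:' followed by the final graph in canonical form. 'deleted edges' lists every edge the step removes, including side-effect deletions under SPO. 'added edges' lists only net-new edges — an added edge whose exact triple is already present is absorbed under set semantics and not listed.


step 1: rule r1; match: 0->4, 1->0, 2->3, 3->7; deleted nodes 7; deleted edges (7,0,at); added nodes 11; added edges (11,3,at); result: nodes: 0:pl, 2:pl, 3:pl, 4:x1, 5:x2, 6:x3, 8:m, 9:m, 10:m, 11:m edges: (0,4,pre); (0,5,pre); (0,6,pre); (4,3,post); (5,2,post); (6,2,post); (6,3,post); (8,0,at); (9,0,at); (10,3,at); (11,3,at)
step 2: rule r1; match: 0->4, 1->0, 2->3, 3->8; deleted nodes 8; deleted edges (8,0,at); added nodes 12; added edges (12,3,at); result: nodes: 0:pl, 2:pl, 3:pl, 4:x1, 5:x2, 6:x3, 9:m, 10:m, 11:m, 12:m edges: (0,4,pre); (0,5,pre); (0,6,pre); (4,3,post); (5,2,post); (6,2,post); (6,3,post); (9,0,at); (10,3,at); (11,3,at); (12,3,at)
final:
nodes: 0:pl, 2:pl, 3:pl, 4:x1, 5:x2, 6:x3, 9:m, 10:m, 11:m, 12:m
edges: (0,4,pre); (0,5,pre); (0,6,pre); (4,3,post); (5,2,post); (6,2,post); (6,3,post); (9,0,at); (10,3,at); (11,3,at); (12,3,at)


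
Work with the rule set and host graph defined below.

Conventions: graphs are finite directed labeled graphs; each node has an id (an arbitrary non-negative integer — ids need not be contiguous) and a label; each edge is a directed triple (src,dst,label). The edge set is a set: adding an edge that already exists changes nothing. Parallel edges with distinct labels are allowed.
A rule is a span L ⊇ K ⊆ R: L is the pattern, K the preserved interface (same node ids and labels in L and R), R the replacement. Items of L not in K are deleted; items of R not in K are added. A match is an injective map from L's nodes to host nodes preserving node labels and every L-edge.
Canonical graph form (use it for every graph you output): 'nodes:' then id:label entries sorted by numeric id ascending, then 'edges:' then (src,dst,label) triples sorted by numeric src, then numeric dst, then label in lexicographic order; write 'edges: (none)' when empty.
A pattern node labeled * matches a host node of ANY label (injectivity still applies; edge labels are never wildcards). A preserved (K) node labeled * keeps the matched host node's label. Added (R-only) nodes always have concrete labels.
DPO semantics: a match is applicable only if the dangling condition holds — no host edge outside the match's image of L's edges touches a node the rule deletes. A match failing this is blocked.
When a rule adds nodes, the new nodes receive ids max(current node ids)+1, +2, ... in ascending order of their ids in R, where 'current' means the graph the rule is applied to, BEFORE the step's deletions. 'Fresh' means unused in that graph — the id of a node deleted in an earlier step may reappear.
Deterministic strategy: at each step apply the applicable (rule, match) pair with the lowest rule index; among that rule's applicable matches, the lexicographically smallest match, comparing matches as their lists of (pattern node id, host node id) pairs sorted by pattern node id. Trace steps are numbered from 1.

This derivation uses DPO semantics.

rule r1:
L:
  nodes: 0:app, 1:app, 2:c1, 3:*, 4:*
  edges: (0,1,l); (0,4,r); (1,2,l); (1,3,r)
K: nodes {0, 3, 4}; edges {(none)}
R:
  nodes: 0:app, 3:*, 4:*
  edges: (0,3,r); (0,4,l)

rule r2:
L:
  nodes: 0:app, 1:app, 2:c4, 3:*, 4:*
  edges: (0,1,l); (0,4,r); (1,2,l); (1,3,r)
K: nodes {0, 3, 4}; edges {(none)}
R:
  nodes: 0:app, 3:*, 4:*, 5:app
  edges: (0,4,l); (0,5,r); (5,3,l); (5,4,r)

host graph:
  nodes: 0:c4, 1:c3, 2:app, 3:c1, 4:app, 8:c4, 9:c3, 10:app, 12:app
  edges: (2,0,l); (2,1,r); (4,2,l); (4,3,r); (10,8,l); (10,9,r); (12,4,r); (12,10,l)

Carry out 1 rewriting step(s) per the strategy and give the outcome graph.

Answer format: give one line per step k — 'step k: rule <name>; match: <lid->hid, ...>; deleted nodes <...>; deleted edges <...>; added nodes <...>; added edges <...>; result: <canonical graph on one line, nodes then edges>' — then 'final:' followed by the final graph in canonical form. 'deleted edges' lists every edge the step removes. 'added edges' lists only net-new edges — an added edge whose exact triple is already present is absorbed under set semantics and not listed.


step 1: rule r2; match: 0->4, 1->2, 2->0, 3->1, 4->3; deleted nodes 0, 2; deleted edges (2,0,l); (2,1,r); (4,2,l); (4,3,r); added nodes 13; added edges (4,3,l); (4,13,r); (13,1,l); (13,3,r); result: nodes: 1:c3, 3:c1, 4:app, 8:c4, 9:c3, 10:app, 12:app, 13:app edges: (4,3,l); (4,13,r); (10,8,l); (10,9,r); (12,4,r); (12,10,l); (13,1,l); (13,3,r)
final:
nodes: 1:c3, 3:c1, 4:app, 8:c4, 9:c3, 10:app, 12:app, 13:app
edges: (4,3,l); (4,13,r); (10,8,l); (10,9,r); (12,4,r); (12,10,l); (13,1,l); (13,3,r)


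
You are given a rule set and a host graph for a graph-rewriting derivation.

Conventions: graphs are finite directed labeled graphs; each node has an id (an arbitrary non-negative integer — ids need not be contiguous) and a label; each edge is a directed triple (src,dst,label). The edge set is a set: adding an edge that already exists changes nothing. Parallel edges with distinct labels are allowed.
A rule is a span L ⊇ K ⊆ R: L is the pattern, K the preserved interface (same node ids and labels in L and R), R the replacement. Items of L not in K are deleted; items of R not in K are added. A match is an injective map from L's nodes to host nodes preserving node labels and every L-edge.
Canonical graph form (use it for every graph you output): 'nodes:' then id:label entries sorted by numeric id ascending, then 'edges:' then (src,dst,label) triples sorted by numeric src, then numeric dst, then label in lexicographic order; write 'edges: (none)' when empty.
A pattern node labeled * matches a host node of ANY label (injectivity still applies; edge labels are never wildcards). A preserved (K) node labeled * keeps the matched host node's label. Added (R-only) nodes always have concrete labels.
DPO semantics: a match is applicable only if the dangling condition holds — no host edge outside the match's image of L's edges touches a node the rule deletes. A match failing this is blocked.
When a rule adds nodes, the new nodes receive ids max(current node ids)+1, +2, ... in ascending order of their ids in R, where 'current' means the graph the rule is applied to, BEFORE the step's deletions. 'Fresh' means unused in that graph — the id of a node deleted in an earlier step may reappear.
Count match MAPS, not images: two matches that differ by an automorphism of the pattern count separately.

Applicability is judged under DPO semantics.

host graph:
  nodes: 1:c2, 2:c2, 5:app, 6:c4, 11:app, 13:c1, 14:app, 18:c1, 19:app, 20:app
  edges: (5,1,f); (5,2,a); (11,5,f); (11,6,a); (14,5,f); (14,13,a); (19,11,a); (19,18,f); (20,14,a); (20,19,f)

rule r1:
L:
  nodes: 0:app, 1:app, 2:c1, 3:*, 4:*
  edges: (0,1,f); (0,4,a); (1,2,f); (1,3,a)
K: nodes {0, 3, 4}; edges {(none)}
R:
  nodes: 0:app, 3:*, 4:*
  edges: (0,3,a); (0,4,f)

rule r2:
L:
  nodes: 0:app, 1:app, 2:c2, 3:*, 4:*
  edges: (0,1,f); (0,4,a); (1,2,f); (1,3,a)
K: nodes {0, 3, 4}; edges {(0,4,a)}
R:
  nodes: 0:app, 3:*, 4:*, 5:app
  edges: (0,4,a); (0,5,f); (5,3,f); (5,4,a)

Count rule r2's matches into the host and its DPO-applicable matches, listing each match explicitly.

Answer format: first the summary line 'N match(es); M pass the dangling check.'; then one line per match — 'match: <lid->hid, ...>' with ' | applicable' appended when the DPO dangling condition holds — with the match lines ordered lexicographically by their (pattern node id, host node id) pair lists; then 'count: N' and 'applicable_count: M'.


2 match(es); 0 pass the dangling check.
match: 0->11, 1->5, 2->1, 3->2, 4->6
match: 0->14, 1->5, 2->1, 3->2, 4->13
count: 2
applicable_count: 0


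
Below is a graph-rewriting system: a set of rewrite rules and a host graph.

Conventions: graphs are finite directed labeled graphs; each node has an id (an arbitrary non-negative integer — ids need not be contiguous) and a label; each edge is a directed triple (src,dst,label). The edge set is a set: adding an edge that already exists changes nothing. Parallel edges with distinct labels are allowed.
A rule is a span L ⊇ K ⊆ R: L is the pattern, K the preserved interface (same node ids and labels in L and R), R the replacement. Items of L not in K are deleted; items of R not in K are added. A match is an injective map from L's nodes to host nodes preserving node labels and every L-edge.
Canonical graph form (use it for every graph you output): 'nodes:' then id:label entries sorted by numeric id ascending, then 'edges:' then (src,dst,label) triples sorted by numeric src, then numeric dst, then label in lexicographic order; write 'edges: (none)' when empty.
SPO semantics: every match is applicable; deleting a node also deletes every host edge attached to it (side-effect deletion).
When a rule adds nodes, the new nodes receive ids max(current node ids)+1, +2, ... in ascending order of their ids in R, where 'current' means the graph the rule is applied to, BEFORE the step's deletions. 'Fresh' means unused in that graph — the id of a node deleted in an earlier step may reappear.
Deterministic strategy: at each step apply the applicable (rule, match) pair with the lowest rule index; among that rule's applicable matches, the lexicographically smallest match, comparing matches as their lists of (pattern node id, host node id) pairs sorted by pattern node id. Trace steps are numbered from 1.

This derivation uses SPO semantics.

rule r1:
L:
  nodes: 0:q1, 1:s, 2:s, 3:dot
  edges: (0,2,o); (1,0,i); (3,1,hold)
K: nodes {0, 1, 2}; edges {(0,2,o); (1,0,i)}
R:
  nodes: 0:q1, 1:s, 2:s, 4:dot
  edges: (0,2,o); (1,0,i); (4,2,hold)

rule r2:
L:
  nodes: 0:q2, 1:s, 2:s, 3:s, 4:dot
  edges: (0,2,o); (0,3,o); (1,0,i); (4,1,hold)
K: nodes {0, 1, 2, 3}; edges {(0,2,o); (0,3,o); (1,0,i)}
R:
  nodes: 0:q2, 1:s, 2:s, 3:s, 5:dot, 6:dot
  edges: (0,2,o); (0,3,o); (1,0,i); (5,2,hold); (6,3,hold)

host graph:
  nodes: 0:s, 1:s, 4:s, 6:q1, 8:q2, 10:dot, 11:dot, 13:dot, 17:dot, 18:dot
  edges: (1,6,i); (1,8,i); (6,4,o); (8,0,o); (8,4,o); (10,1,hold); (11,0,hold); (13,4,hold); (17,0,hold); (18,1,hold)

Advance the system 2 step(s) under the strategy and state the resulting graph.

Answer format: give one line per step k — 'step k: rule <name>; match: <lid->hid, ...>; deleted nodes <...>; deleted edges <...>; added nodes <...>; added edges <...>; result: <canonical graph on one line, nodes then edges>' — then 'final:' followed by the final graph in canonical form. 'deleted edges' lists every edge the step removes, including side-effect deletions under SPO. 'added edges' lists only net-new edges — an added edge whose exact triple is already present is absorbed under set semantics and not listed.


step 1: rule r1; match: 0->6, 1->1, 2->4, 3->10; deleted nodes 10; deleted edges (10,1,hold); added nodes 19; added edges (19,4,hold); result: nodes: 0:s, 1:s, 4:s, 6:q1, 8:q2, 11:dot, 13:dot, 17:dot, 18:dot, 19:dot edges: (1,6,i); (1,8,i); (6,4,o); (8,0,o); (8,4,o); (11,0,hold); (13,4,hold); (17,0,hold); (18,1,hold); (19,4,hold)
step 2: rule r1; match: 0->6, 1->1, 2->4, 3->18; deleted nodes 18; deleted edges (18,1,hold); added nodes 20; added edges (20,4,hold); result: nodes: 0:s, 1:s, 4:s, 6:q1, 8:q2, 11:dot, 13:dot, 17:dot, 19:dot, 20:dot edges: (1,6,i); (1,8,i); (6,4,o); (8,0,o); (8,4,o); (11,0,hold); (13,4,hold); (17,0,hold); (19,4,hold); (20,4,hold)
final:
nodes: 0:s, 1:s, 4:s, 6:q1, 8:q2, 11:dot, 13:dot, 17:dot, 19:dot, 20:dot
edges: (1,6,i); (1,8,i); (6,4,o); (8,0,o); (8,4,o); (11,0,hold); (13,4,hold); (17,0,hold); (19,4,hold); (20,4,hold)


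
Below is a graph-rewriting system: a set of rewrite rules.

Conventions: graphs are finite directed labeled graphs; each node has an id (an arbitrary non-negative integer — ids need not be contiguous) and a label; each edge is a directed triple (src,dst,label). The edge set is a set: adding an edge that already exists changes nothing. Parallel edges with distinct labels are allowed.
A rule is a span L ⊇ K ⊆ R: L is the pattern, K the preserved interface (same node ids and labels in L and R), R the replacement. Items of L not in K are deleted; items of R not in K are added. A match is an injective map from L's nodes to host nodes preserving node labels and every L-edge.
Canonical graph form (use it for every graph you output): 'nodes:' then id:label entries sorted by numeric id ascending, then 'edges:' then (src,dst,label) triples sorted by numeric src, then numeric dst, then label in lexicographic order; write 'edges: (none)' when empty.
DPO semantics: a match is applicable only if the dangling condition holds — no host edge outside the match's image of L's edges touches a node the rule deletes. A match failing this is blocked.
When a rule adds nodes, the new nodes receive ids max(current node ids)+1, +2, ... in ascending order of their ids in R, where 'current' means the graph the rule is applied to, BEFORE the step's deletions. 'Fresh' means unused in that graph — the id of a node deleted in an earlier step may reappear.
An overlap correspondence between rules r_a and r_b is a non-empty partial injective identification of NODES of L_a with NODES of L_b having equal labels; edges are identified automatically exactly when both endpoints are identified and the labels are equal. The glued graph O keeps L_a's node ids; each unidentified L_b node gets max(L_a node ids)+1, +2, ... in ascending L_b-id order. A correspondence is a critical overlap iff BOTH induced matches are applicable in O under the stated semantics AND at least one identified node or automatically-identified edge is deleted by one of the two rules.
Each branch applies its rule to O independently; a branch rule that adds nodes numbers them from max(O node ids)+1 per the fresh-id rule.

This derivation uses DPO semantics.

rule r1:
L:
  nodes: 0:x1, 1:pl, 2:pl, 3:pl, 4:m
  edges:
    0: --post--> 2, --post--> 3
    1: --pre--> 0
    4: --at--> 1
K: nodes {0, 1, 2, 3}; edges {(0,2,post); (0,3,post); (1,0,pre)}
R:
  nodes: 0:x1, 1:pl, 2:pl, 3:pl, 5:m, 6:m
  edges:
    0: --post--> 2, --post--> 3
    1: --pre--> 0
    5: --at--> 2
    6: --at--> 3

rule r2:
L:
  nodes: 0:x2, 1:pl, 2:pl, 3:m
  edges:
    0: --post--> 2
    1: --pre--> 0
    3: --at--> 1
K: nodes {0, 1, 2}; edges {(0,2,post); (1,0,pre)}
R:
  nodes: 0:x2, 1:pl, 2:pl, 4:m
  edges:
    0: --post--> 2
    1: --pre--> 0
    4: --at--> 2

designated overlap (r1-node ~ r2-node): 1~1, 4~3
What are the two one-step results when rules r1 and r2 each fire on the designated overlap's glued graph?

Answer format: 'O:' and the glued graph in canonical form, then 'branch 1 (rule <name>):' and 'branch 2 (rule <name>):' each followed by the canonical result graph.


O:
nodes: 0:x1, 1:pl, 2:pl, 3:pl, 4:m, 5:x2, 6:pl
edges: (0,2,post); (0,3,post); (1,0,pre); (1,5,pre); (4,1,at); (5,6,post)
branch 1 (rule r1):
nodes: 0:x1, 1:pl, 2:pl, 3:pl, 5:x2, 6:pl, 7:m, 8:m
edges: (0,2,post); (0,3,post); (1,0,pre); (1,5,pre); (5,6,post); (7,2,at); (8,3,at)
branch 2 (rule r2):
nodes: 0:x1, 1:pl, 2:pl, 3:pl, 5:x2, 6:pl, 7:m
edges: (0,2,post); (0,3,post); (1,0,pre); (1,5,pre); (5,6,post); (7,6,at)


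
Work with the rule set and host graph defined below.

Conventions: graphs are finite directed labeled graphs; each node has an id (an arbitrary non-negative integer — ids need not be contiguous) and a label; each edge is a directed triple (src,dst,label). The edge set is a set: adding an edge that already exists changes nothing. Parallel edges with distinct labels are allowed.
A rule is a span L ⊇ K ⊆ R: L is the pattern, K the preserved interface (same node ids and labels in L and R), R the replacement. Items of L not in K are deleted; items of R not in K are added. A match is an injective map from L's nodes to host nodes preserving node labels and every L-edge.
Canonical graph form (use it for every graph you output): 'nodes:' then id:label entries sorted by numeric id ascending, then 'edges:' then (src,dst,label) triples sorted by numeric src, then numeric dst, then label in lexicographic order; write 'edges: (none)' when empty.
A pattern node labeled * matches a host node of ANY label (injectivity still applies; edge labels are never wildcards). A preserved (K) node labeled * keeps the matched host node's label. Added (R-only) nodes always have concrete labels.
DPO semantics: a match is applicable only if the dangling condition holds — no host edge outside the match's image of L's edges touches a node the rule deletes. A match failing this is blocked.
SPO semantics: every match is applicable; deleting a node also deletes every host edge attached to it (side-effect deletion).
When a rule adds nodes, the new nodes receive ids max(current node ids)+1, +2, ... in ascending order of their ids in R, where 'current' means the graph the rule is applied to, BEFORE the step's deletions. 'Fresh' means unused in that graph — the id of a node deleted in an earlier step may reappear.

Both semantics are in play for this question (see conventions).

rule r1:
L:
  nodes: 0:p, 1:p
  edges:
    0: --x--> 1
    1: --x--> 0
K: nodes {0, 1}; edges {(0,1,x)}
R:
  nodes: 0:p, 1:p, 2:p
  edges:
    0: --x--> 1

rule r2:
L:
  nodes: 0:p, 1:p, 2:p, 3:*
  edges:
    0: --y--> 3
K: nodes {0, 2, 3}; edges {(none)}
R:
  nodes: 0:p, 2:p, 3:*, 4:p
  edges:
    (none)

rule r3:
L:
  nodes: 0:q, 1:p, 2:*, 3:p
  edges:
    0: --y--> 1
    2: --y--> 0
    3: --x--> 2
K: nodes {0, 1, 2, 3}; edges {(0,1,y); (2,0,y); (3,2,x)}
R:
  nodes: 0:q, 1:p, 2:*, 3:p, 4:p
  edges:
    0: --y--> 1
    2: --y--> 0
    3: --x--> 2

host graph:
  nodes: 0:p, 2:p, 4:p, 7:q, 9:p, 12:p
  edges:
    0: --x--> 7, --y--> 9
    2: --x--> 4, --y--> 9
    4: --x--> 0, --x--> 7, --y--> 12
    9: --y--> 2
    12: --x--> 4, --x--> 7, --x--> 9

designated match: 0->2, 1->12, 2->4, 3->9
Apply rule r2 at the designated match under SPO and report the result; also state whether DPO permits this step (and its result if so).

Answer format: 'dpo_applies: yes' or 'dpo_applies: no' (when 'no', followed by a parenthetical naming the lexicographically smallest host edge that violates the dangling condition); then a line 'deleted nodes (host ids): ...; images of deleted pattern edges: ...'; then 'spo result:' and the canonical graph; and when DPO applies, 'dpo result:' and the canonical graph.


dpo_applies: no
(the rule deletes node 12, which keeps host edge (4,12,y) outside the match image — the dangling condition fails, DPO blocks; SPO proceeds and side-deletes such edges)
deleted nodes (host ids): 12; images of deleted pattern edges: (2,9,y)
spo result:
nodes: 0:p, 2:p, 4:p, 7:q, 9:p, 13:p
edges: (0,7,x); (0,9,y); (2,4,x); (4,0,x); (4,7,x); (9,2,y)


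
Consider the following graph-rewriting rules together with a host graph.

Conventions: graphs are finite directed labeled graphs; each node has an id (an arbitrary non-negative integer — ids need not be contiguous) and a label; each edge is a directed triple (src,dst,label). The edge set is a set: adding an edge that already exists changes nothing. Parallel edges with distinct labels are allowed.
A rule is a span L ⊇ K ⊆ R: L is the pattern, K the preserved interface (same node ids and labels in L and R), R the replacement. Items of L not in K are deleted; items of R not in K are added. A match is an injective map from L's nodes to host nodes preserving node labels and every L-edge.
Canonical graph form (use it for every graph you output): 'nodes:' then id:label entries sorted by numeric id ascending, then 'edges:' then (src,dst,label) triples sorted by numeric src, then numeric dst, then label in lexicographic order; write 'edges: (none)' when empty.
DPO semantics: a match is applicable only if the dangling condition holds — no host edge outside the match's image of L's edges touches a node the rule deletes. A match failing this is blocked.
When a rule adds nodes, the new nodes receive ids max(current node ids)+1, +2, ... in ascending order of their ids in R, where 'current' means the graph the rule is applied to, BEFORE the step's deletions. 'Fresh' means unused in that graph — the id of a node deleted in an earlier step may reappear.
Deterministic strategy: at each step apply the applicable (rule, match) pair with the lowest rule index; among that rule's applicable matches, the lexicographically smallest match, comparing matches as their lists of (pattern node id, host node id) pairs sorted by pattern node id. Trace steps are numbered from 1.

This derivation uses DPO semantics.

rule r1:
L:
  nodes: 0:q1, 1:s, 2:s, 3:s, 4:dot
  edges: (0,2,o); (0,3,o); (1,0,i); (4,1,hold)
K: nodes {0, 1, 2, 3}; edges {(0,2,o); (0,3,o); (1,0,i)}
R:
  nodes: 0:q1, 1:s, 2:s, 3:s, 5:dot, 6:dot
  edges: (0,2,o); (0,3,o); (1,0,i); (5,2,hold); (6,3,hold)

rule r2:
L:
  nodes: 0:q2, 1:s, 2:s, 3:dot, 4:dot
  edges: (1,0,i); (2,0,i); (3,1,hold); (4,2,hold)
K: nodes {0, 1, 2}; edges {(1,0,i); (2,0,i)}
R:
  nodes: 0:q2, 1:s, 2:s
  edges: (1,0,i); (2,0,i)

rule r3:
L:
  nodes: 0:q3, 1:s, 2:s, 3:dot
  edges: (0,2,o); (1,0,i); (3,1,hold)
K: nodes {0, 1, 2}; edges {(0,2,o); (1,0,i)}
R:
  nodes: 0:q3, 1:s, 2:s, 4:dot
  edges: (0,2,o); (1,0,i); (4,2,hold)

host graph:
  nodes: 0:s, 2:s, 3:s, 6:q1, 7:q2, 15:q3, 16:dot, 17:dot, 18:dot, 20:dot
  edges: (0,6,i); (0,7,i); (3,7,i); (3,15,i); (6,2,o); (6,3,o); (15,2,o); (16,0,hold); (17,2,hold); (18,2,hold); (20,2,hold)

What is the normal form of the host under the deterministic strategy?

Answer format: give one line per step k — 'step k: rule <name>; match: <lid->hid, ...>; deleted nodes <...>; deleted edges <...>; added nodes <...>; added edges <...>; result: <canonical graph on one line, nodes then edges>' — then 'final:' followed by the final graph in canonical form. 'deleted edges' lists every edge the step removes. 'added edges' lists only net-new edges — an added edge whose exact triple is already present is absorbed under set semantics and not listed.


step 1: rule r1; match: 0->6, 1->0, 2->2, 3->3, 4->16; deleted nodes 16; deleted edges (16,0,hold); added nodes 21, 22; added edges (21,2,hold); (22,3,hold); result: nodes: 0:s, 2:s, 3:s, 6:q1, 7:q2, 15:q3, 17:dot, 18:dot, 20:dot, 21:dot, 22:dot edges: (0,6,i); (0,7,i); (3,7,i); (3,15,i); (6,2,o); (6,3,o); (15,2,o); (17,2,hold); (18,2,hold); (20,2,hold); (21,2,hold); (22,3,hold)
step 2: rule r3; match: 0->15, 1->3, 2->2, 3->22; deleted nodes 22; deleted edges (22,3,hold); added nodes 23; added edges (23,2,hold); result: nodes: 0:s, 2:s, 3:s, 6:q1, 7:q2, 15:q3, 17:dot, 18:dot, 20:dot, 21:dot, 23:dot edges: (0,6,i); (0,7,i); (3,7,i); (3,15,i); (6,2,o); (6,3,o); (15,2,o); (17,2,hold); (18,2,hold); (20,2,hold); (21,2,hold); (23,2,hold)
final:
nodes: 0:s, 2:s, 3:s, 6:q1, 7:q2, 15:q3, 17:dot, 18:dot, 20:dot, 21:dot, 23:dot
edges: (0,6,i); (0,7,i); (3,7,i); (3,15,i); (6,2,o); (6,3,o); (15,2,o); (17,2,hold); (18,2,hold); (20,2,hold); (21,2,hold); (23,2,hold)


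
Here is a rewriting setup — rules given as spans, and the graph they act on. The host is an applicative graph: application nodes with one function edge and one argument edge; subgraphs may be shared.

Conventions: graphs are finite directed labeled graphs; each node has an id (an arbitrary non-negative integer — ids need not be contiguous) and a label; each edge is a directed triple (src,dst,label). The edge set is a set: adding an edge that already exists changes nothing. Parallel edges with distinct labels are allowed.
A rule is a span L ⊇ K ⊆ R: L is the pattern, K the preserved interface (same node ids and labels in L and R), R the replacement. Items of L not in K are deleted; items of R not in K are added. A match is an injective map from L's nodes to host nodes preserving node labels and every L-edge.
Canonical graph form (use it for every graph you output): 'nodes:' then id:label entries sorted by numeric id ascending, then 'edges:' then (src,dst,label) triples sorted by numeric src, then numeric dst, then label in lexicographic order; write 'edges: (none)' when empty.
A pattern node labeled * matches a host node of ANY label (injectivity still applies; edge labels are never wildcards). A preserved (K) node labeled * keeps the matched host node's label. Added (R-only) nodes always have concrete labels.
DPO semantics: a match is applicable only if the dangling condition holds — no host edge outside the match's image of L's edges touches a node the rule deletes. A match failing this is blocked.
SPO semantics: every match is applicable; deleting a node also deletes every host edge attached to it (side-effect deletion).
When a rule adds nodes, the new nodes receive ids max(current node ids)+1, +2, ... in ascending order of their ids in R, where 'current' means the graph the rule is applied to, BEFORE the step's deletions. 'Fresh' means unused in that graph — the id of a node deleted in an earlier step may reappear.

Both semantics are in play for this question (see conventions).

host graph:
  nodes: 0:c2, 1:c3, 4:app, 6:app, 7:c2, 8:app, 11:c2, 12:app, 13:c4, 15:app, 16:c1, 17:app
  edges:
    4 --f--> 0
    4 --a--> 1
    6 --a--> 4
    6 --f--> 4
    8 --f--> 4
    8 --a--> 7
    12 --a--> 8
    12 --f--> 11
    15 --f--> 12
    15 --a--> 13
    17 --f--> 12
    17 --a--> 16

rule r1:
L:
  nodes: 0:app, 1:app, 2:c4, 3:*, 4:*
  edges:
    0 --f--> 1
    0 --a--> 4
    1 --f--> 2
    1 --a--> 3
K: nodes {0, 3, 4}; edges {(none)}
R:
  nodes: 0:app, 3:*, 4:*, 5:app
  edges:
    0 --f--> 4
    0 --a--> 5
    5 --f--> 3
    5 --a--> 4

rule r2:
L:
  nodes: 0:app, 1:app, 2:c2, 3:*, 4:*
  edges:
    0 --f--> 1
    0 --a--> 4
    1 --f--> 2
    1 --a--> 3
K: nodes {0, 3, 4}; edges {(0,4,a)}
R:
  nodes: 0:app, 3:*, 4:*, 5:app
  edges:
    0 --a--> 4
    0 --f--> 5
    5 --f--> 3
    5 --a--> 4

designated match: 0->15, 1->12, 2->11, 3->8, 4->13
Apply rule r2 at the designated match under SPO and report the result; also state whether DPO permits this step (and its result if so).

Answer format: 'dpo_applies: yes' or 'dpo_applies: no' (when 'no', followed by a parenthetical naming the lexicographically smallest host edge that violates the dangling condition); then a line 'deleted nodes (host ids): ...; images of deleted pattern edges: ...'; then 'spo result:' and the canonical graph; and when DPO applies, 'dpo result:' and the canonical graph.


dpo_applies: no
(the rule deletes node 12, which keeps host edge (17,12,f) outside the match image — the dangling condition fails, DPO blocks; SPO proceeds and side-deletes such edges)
deleted nodes (host ids): 11, 12; images of deleted pattern edges: (12,8,a); (12,11,f); (15,12,f)
spo result:
nodes: 0:c2, 1:c3, 4:app, 6:app, 7:c2, 8:app, 13:c4, 15:app, 16:c1, 17:app, 18:app
edges: (4,0,f); (4,1,a); (6,4,a); (6,4,f); (8,4,f); (8,7,a); (15,13,a); (15,18,f); (17,16,a); (18,8,f); (18,13,a)


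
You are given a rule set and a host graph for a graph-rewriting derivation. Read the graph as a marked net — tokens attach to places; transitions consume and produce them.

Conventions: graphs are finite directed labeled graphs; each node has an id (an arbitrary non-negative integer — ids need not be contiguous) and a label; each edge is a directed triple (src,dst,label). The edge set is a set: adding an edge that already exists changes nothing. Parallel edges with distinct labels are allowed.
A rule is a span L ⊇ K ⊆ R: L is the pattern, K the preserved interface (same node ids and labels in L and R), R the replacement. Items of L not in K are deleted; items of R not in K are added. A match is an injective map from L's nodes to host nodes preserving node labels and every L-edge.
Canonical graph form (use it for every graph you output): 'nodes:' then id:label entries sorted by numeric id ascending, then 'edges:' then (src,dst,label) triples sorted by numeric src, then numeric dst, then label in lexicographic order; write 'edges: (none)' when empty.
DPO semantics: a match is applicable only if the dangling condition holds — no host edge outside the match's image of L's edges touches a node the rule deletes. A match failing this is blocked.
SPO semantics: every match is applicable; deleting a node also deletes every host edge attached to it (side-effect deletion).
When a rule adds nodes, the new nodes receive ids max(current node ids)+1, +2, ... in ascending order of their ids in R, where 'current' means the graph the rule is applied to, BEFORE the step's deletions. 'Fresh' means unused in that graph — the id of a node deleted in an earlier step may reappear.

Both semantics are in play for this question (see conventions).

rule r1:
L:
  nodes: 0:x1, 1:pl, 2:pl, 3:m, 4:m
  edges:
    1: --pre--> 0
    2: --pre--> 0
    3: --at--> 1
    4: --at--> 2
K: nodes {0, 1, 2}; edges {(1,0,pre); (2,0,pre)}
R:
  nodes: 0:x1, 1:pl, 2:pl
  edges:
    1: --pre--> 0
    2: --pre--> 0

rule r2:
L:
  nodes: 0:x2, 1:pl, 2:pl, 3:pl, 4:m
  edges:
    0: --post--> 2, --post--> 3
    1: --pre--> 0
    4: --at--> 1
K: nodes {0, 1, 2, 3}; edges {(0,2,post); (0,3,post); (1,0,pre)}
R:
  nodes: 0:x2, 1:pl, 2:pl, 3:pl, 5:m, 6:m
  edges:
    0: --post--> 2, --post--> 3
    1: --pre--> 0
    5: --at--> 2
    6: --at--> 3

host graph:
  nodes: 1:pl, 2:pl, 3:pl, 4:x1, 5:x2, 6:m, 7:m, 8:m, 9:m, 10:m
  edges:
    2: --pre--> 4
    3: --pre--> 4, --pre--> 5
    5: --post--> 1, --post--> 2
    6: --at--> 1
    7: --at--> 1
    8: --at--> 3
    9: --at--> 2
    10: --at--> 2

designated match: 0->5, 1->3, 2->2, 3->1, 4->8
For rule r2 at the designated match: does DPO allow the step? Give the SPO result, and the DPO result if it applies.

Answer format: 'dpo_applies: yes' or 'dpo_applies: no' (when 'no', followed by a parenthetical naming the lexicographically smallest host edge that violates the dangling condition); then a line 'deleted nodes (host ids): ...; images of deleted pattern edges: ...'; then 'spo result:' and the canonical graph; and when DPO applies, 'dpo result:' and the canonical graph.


dpo_applies: yes
deleted nodes (host ids): 8; images of deleted pattern edges: (8,3,at)
spo result:
nodes: 1:pl, 2:pl, 3:pl, 4:x1, 5:x2, 6:m, 7:m, 9:m, 10:m, 11:m, 12:m
edges: (2,4,pre); (3,4,pre); (3,5,pre); (5,1,post); (5,2,post); (6,1,at); (7,1,at); (9,2,at); (10,2,at); (11,2,at); (12,1,at)
dpo result:
nodes: 1:pl, 2:pl, 3:pl, 4:x1, 5:x2, 6:m, 7:m, 9:m, 10:m, 11:m, 12:m
edges: (2,4,pre); (3,4,pre); (3,5,pre); (5,1,post); (5,2,post); (6,1,at); (7,1,at); (9,2,at); (10,2,at); (11,2,at); (12,1,at)
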